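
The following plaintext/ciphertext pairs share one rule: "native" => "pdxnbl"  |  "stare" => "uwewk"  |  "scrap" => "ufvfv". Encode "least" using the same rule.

Each letter shifts forward by (position + 2), i.e. 2, 3, 4, … — the shift grows by one for each successive letter.
On least: l+2=n, e+3=h, a+4=e, s+5=x, t+6=z.

nhexz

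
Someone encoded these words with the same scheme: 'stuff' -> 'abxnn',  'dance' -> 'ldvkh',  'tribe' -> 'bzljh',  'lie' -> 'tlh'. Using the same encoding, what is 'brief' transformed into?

The shift depends on letter class: consonant s→a is +8, but vowel u→x is +3. The rule splits by letter class: vowels +3, consonants +8.
For brief: b(cons)+8=j, r(cons)+8=z, i(vowel)+3=l, e(vowel)+3=h, f(cons)+8=n.

jzlhn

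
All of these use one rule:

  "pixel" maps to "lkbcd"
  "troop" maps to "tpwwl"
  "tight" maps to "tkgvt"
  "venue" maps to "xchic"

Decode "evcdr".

shelf

Treating letters as 0–25, the rule is x ↦ 15x + 20 (mod 26).
Reversing it on evcdr: e(4)→7·(4−20)≡18=s; v(21)→7·(21−20)≡7=h; c(2)→7·(2−20)≡4=e; d(3)→7·(3−20)≡11=l; r(17)→7·(17−20)≡5=f (all mod 26).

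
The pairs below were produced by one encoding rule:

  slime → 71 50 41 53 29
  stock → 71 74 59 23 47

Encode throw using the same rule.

s(#19)→71 and l(#12)→50: differences scale by 3, so n = 3·pos + 14. Each letter becomes 3×(its alphabet position, a=1..z=26) + 14.
On throw: t=20→74, h=8→38, r=18→68, o=15→59, w=23→83.

74 38 68 59 83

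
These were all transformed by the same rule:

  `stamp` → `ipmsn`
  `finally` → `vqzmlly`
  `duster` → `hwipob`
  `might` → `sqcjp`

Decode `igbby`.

sorry

s(18)→i(8) and t(19)→p(15) fit y≡7x+12 (mod 26); the inverse of 7 mod 26 is 15. Treating letters as 0–25, the rule is x ↦ 7x + 12 (mod 26).
Undoing it on igbby: i(8)→15·(8−12)≡18=s; g(6)→15·(6−12)≡14=o; b(1)→15·(1−12)≡17=r; b(1)→15·(1−12)≡17=r; y(24)→15·(24−12)≡24=y (all mod 26).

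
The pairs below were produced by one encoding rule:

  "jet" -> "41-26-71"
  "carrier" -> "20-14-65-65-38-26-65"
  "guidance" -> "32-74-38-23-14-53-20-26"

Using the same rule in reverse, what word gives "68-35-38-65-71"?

With a=1..z=26, the number is 3·pos + 11.
Undoing it on 68-35-38-65-71: 68→(68−11)÷3=19=s, 35→(35−11)÷3=8=h, 38→(38−11)÷3=9=i, 65→(65−11)÷3=18=r, 71→(71−11)÷3=20=t.

shirt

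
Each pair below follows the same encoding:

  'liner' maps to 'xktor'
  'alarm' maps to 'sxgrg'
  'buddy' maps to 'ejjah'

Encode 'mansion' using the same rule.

The output letters match the input read backwards, each shifted +6: liner reversed is renil. Two steps: reverse the string, then apply a Caesar shift of +6.
For mansion: reverse → noisnam; then shift: n+6=t, o+6=u, i+6=o, s+6=y, n+6=t, a+6=g, m+6=s.

tuoytgs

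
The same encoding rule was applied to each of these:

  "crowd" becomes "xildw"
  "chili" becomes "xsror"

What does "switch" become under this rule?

hdrgxs

Each letter is replaced by its mirror in the alphabet: a↔z, b↔y, c↔x, and so on (the Atbash cipher).
For switch: s↔h, w↔d, i↔r, t↔g, c↔x, h↔s.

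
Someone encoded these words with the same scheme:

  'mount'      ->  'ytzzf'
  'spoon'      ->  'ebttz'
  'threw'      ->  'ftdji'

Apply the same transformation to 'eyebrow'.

The shift depends on letter class: consonant m→y is +12, but vowel o→t is +5. Two shifts are in play — +5 for a/e/i/o/u, +12 for every other letter.
On eyebrow: e(vowel)+5=j, y(cons)+12=k, e(vowel)+5=j, b(cons)+12=n, r(cons)+12=d, o(vowel)+5=t, w(cons)+12=i.

jkjndti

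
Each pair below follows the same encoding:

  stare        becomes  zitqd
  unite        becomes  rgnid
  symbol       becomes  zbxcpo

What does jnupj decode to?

s(18)→z(25) and t(19)→i(8) fit y≡9x+19 (mod 26); the inverse of 9 mod 26 is 3. This is an affine cipher: with a=0,…,z=25, each position x becomes (9x+19) mod 26.
Undoing it on jnupj: j(9)→3·(9−19)≡22=w; n(13)→3·(13−19)≡8=i; u(20)→3·(20−19)≡3=d; p(15)→3·(15−19)≡14=o; j(9)→3·(9−19)≡22=w (all mod 26).

widow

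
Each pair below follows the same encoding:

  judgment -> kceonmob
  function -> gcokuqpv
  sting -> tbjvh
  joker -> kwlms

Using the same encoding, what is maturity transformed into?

niucsqug

Shifts by position in judgment: pos 0: j→k (+1), pos 1: u→c (+8), pos 2: d→e (+1), pos 3: g→o (+8) — repeating every 2. The shifts repeat in a cycle of length 2: positions 0,1,… shift by +1, +8, then the pattern repeats.
Applying it to maturity: m+1=n, a+8=i, t+1=u, u+8=c, r+1=s, i+8=q, t+1=u, y+8=g.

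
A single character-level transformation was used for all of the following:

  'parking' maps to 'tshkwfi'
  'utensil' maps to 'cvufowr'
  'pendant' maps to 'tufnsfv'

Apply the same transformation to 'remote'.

p(15)→t(19) and a(0)→s(18) fit y≡7x+18 (mod 26); the inverse of 7 mod 26 is 15. Each letter's alphabet position (a=0..z=25) is mapped through 7·x+18 mod 26 — an affine cipher.
Applying it to remote: r(17)→7·17+18≡7=h; e(4)→7·4+18≡20=u; m(12)→7·12+18≡24=y; o(14)→7·14+18≡12=m; t(19)→7·19+18≡21=v; e(4)→7·4+18≡20=u (all mod 26).

huymvu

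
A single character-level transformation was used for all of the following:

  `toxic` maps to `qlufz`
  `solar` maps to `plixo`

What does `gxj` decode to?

It's a constant shift of +23 (ROT23).
Decoding gxj: g−23=j, x−23=a, j−23=m.

jam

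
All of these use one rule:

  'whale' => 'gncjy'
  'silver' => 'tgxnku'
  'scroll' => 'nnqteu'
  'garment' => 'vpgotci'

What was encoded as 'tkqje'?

choir

The output letters match the input read backwards, each shifted +2: whale reversed is elahw. Read the word backwards and shift each letter +2.
Undoing it on tkqje: shift back: t−2=r, k−2=i, q−2=o, j−2=h, e−2=c → riohc; then reverse → choir.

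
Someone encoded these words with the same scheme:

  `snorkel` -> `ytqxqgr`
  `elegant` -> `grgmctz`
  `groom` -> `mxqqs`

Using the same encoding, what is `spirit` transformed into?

The shift depends on letter class: consonant s→y is +6, but vowel o→q is +2. The rule splits by letter class: vowels +2, consonants +6.
On spirit: s(cons)+6=y, p(cons)+6=v, i(vowel)+2=k, r(cons)+6=x, i(vowel)+2=k, t(cons)+6=z.

yvkxkz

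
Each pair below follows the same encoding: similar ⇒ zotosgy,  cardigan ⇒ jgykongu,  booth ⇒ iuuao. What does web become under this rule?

The rule splits by letter class: vowels +6, consonants +7.
For web: w(cons)+7=d, e(vowel)+6=k, b(cons)+7=i.

dki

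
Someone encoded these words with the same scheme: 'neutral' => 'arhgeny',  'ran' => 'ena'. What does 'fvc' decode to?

sip

Compare letters: n→a is +13, e→r is +13, u→h is +13 — a constant shift. This is a Caesar cipher with shift 13.
Reversing it on fvc: f−13=s, v−13=i, c−13=p.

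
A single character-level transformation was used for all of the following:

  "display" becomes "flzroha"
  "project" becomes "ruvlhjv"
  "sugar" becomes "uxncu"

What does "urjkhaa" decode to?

Shifts by position in display: pos 0: d→f (+2), pos 1: i→l (+3), pos 2: s→z (+7), pos 3: p→r (+2), pos 4: l→o (+3), pos 5: a→h (+7) — repeating every 3. It's a Vigenère-style cipher with numeric key [2,3,7]: position i shifts by key[i mod 3].
Reversing it on urjkhaa: u−2=s, r−3=o, j−7=c, k−2=i, h−3=e, a−7=t, a−2=y.

society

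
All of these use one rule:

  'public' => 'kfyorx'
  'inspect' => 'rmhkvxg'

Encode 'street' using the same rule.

hgivvg

This is the alphabet-reversal cipher (Atbash): a becomes z, b becomes y, etc.
For street: s↔h, t↔g, r↔i, e↔v, e↔v, t↔g.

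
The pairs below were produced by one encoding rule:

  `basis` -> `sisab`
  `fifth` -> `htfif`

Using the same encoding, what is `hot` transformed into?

toh

The output letters match the input read backwards: basis reversed is sisab. It's just the letters in reverse order.
Applying it to hot: reverse → toh.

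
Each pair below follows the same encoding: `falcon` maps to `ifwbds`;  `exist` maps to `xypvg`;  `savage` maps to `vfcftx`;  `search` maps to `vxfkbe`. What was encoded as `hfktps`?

margin

This is an affine cipher: with a=0,…,z=25, each position x becomes (11x+5) mod 26.
Decoding hfktps: h(7)→19·(7−5)≡12=m; f(5)→19·(5−5)≡0=a; k(10)→19·(10−5)≡17=r; t(19)→19·(19−5)≡6=g; p(15)→19·(15−5)≡8=i; s(18)→19·(18−5)≡13=n (all mod 26).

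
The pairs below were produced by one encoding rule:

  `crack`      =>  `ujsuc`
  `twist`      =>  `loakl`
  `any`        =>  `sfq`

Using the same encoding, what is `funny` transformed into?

Compare letters: c→u is +18, r→j is +18, a→s is +18 — a constant shift. This is a Caesar cipher with shift 18.
Applying it to funny: f+18=x, u+18=m, n+18=f, n+18=f, y+18=q.

xmffq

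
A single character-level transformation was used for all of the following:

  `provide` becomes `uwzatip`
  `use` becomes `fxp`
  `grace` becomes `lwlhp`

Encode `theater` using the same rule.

ymplypw

The shift depends on letter class: consonant p→u is +5, but vowel o→z is +11. The rule splits by letter class: vowels +11, consonants +5.
For theater: t(cons)+5=y, h(cons)+5=m, e(vowel)+11=p, a(vowel)+11=l, t(cons)+5=y, e(vowel)+11=p, r(cons)+5=w.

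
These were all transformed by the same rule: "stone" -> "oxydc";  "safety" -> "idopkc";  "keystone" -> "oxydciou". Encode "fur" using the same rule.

The output letters match the input read backwards, each shifted +10: stone reversed is enots. Two steps: reverse the string, then apply a Caesar shift of +10.
For fur: reverse → ruf; then shift: r+10=b, u+10=e, f+10=p.

bep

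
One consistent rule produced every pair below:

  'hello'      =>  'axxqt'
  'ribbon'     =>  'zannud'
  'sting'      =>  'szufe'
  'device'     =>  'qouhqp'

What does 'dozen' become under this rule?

The word is reversed, then every letter is shifted forward by 12.
On dozen: reverse → nezod; then shift: n+12=z, e+12=q, z+12=l, o+12=a, d+12=p.

zqlap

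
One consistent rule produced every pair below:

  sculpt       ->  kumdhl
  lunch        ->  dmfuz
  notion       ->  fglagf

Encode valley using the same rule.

nsddwq

Compare letters: s→k is +18, c→u is +18, u→m is +18 — a constant shift. Every letter moves 18 places later in the alphabet, wrapping around z→a.
On valley: v+18=n, a+18=s, l+18=d, l+18=d, e+18=w, y+18=q.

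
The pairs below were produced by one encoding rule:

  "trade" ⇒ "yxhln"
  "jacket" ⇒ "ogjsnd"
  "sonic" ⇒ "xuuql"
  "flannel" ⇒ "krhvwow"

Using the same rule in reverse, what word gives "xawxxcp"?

In trade: t→y is +5, r→x is +6, a→h is +7, d→l is +8 — the shift increases by 1 each position. The shift increases by 1 at each position, starting from +5: 5, 6, 7, ….
Undoing it on xawxxcp: x−5=s, a−6=u, w−7=p, x−8=p, x−9=o, c−10=s, p−11=e.

suppose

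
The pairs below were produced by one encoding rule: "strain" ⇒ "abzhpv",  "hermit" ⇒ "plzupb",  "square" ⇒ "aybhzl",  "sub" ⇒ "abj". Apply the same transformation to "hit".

ppb

The shift depends on letter class: consonant s→a is +8, but vowel a→h is +7. Vowels shift forward by 7 and consonants shift forward by 8.
For hit: h(cons)+8=p, i(vowel)+7=p, t(cons)+8=b.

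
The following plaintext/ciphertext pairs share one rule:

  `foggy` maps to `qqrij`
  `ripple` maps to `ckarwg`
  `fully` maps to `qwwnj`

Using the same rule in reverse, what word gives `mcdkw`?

Shifts by position in foggy: pos 0: f→q (+11), pos 1: o→q (+2), pos 2: g→r (+11), pos 3: g→i (+2) — repeating every 2. It's a Vigenère-style cipher with numeric key [11,2]: position i shifts by key[i mod 2].
Reversing it on mcdkw: m−11=b, c−2=a, d−11=s, k−2=i, w−11=l.

basil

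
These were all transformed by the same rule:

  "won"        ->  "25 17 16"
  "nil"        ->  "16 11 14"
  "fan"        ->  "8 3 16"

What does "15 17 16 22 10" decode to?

month

The number is (letter's place in the alphabet, a=1) + 2.
Reversing it on 15 17 16 22 10: 15→(15−2)÷1=13=m, 17→(17−2)÷1=15=o, 16→(16−2)÷1=14=n, 22→(22−2)÷1=20=t, 10→(10−2)÷1=8=h.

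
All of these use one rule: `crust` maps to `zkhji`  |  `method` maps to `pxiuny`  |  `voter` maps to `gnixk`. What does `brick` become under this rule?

aktzr

c(2)→z(25) and r(17)→k(10) fit y≡25x+1 (mod 26); the inverse of 25 mod 26 is 25. Each letter's alphabet position (a=0..z=25) is mapped through 25·x+1 mod 26 — an affine cipher.
Applying it to brick: b(1)→25·1+1≡0=a; r(17)→25·17+1≡10=k; i(8)→25·8+1≡19=t; c(2)→25·2+1≡25=z; k(10)→25·10+1≡17=r (all mod 26).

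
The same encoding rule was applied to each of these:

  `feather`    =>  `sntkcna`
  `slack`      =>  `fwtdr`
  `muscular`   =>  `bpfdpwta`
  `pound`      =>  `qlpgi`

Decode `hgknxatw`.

f(5)→s(18) and e(4)→n(13) fit y≡5x+19 (mod 26); the inverse of 5 mod 26 is 21. Treating letters as 0–25, the rule is x ↦ 5x + 19 (mod 26).
Decoding hgknxatw: h(7)→21·(7−19)≡8=i; g(6)→21·(6−19)≡13=n; k(10)→21·(10−19)≡19=t; n(13)→21·(13−19)≡4=e; x(23)→21·(23−19)≡6=g; a(0)→21·(0−19)≡17=r; t(19)→21·(19−19)≡0=a; w(22)→21·(22−19)≡11=l (all mod 26).

integral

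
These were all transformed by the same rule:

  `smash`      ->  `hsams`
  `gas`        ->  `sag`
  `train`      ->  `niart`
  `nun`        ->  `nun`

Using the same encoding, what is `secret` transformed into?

terces

The output letters match the input read backwards: smash reversed is hsams. It's just the letters in reverse order.
On secret: reverse → terces.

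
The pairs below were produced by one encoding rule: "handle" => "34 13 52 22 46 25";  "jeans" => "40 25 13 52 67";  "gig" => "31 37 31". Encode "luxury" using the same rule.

46 73 82 73 64 85

h(#8)→34 and a(#1)→13: differences scale by 3, so n = 3·pos + 10. Each letter becomes 3×(its alphabet position, a=1..z=26) + 10.
For luxury: l=12→46, u=21→73, x=24→82, u=21→73, r=18→64, y=25→85.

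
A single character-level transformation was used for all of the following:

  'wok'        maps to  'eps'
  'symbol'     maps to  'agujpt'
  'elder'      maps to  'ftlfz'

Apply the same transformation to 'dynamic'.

lgvbujk

Vowels shift forward by 1 and consonants shift forward by 8.
Applying it to dynamic: d(cons)+8=l, y(cons)+8=g, n(cons)+8=v, a(vowel)+1=b, m(cons)+8=u, i(vowel)+1=j, c(cons)+8=k.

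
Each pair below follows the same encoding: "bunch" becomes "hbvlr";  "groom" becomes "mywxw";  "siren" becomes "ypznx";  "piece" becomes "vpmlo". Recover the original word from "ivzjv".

In bunch: b→h is +6, u→b is +7, n→v is +8, c→l is +9 — the shift increases by 1 each position. The shift increases by 1 at each position, starting from +6: 6, 7, 8, ….
Decoding ivzjv: i−6=c, v−7=o, z−8=r, j−9=a, v−10=l.

coral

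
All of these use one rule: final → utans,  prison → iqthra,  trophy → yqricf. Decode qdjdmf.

remedy

f(5)→u(20) and i(8)→t(19) fit y≡17x+13 (mod 26); the inverse of 17 mod 26 is 23. Treating letters as 0–25, the rule is x ↦ 17x + 13 (mod 26).
Reversing it on qdjdmf: q(16)→23·(16−13)≡17=r; d(3)→23·(3−13)≡4=e; j(9)→23·(9−13)≡12=m; d(3)→23·(3−13)≡4=e; m(12)→23·(12−13)≡3=d; f(5)→23·(5−13)≡24=y (all mod 26).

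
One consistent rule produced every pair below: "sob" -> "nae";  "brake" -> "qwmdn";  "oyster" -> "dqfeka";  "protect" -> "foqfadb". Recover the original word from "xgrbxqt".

Read the word backwards and shift each letter +12.
Decoding xgrbxqt: shift back: x−12=l, g−12=u, r−12=f, b−12=p, x−12=l, q−12=e, t−12=h → lufpleh; then reverse → helpful.

helpful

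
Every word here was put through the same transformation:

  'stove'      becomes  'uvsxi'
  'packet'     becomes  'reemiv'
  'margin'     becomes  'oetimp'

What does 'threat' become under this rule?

vjtiev

Vowels shift forward by 4 and consonants shift forward by 2.
On threat: t(cons)+2=v, h(cons)+2=j, r(cons)+2=t, e(vowel)+4=i, a(vowel)+4=e, t(cons)+2=v.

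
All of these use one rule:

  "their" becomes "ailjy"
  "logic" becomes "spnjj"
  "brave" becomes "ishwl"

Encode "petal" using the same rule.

wfabs

Shifts by position in their: pos 0: t→a (+7), pos 1: h→i (+1), pos 2: e→l (+7), pos 3: i→j (+1) — repeating every 2. The shifts repeat in a cycle of length 2: positions 0,1,… shift by +7, +1, then the pattern repeats.
Applying it to petal: p+7=w, e+1=f, t+7=a, a+1=b, l+7=s.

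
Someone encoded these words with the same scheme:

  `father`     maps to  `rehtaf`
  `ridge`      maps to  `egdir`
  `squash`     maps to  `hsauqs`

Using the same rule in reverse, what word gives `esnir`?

rinse

The output letters match the input read backwards: father reversed is rehtaf. It's just the letters in reverse order.
Reversing it on esnir: then reverse → rinse.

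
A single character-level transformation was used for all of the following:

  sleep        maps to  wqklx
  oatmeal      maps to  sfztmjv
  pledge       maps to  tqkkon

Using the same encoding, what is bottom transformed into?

ftzawv

In sleep: s→w is +4, l→q is +5, e→k is +6, e→l is +7 — the shift increases by 1 each position. Letter i (0-indexed) is shifted by i+4, so successive shifts are 4, 5, 6, ….
For bottom: b+4=f, o+5=t, t+6=z, t+7=a, o+8=w, m+9=v.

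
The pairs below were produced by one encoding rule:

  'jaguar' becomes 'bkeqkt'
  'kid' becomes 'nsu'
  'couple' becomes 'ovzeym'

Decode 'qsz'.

pig

The output letters match the input read backwards, each shifted +10: jaguar reversed is raugaj. The word is reversed, then every letter is shifted forward by 10.
Decoding qsz: shift back: q−10=g, s−10=i, z−10=p → gip; then reverse → pig.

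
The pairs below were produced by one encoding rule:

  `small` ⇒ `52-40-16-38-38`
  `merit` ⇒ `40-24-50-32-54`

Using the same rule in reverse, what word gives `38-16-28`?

The formula is n = 2×(alphabet index, a=1) + 14.
Reversing it on 38-16-28: 38→(38−14)÷2=12=l, 16→(16−14)÷2=1=a, 28→(28−14)÷2=7=g.

lag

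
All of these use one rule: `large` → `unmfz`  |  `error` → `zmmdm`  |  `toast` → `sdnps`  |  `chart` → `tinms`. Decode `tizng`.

l(11)→u(20) and a(0)→n(13) fit y≡3x+13 (mod 26); the inverse of 3 mod 26 is 9. Treating letters as 0–25, the rule is x ↦ 3x + 13 (mod 26).
Undoing it on tizng: t(19)→9·(19−13)≡2=c; i(8)→9·(8−13)≡7=h; z(25)→9·(25−13)≡4=e; n(13)→9·(13−13)≡0=a; g(6)→9·(6−13)≡15=p (all mod 26).

cheap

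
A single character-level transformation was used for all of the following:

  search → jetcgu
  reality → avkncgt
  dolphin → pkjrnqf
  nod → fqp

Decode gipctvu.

strange

The output letters match the input read backwards, each shifted +2: search reversed is hcraes. The word is reversed, then every letter is shifted forward by 2.
Reversing it on gipctvu: shift back: g−2=e, i−2=g, p−2=n, c−2=a, t−2=r, v−2=t, u−2=s → egnarts; then reverse → strange.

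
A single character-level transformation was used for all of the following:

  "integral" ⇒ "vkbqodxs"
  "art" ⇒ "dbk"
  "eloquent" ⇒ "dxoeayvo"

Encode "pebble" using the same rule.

ovlloz

Two steps: reverse the string, then apply a Caesar shift of +10.
For pebble: reverse → elbbep; then shift: e+10=o, l+10=v, b+10=l, b+10=l, e+10=o, p+10=z.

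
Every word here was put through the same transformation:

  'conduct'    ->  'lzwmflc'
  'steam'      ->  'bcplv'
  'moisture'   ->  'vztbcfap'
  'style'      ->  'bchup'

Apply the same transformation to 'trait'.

The shift depends on letter class: consonant c→l is +9, but vowel o→z is +11. Vowels shift forward by 11 and consonants shift forward by 9.
On trait: t(cons)+9=c, r(cons)+9=a, a(vowel)+11=l, i(vowel)+11=t, t(cons)+9=c.

caltc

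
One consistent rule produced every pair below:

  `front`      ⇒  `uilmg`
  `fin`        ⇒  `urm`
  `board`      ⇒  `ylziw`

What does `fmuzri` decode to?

Each pair mirrors across the alphabet (f↔u, r↔i, o↔l): positions sum to 25. This is the alphabet-reversal cipher (Atbash): a becomes z, b becomes y, etc.
Reversing it on fmuzri: f↔u, m↔n, u↔f, z↔a, r↔i, i↔r.

unfair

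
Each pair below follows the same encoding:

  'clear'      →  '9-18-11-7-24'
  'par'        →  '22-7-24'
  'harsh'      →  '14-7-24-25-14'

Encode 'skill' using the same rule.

25-17-15-18-18

c is letter #3 and maps to 9: an offset of 6. Each letter is replaced by its alphabet position (a=1..z=26) + 6.
Applying it to skill: s=19→25, k=11→17, i=9→15, l=12→18, l=12→18.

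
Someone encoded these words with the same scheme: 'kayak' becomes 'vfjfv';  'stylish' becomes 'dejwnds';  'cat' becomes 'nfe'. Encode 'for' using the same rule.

The shift depends on letter class: consonant k→v is +11, but vowel a→f is +5. Two shifts are in play — +5 for a/e/i/o/u, +11 for every other letter.
Applying it to for: f(cons)+11=q, o(vowel)+5=t, r(cons)+11=c.

qtc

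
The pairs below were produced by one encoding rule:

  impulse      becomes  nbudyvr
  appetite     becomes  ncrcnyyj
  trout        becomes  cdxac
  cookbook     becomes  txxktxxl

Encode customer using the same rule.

anvxcbdl

The output letters match the input read backwards, each shifted +9: impulse reversed is eslupmi. Two steps: reverse the string, then apply a Caesar shift of +9.
For customer: reverse → remotsuc; then shift: r+9=a, e+9=n, m+9=v, o+9=x, t+9=c, s+9=b, u+9=d, c+9=l.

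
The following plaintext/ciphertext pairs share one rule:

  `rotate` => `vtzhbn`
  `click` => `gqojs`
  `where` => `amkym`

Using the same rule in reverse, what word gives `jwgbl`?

In rotate: r→v is +4, o→t is +5, t→z is +6, a→h is +7 — the shift increases by 1 each position. Each letter shifts forward by (position + 4), i.e. 4, 5, 6, … — the shift grows by one for each successive letter.
Reversing it on jwgbl: j−4=f, w−5=r, g−6=a, b−7=u, l−8=d.

fraud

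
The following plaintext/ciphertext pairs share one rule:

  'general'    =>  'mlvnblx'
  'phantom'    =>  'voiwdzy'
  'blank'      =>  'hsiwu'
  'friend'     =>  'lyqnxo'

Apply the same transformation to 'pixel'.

In general: g→m is +6, e→l is +7, n→v is +8, e→n is +9 — the shift increases by 1 each position. Letter i (0-indexed) is shifted by i+6, so successive shifts are 6, 7, 8, ….
On pixel: p+6=v, i+7=p, x+8=f, e+9=n, l+10=v.

vpfnv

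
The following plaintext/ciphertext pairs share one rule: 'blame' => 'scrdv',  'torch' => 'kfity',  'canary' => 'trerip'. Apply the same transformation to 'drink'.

Compare letters: b→s is +17, l→c is +17, a→r is +17 — a constant shift. It's a constant shift of +17 (ROT17).
On drink: d+17=u, r+17=i, i+17=z, n+17=e, k+17=b.

uizeb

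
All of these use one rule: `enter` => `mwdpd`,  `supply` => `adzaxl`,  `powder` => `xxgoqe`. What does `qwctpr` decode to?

inside

In enter: e→m is +8, n→w is +9, t→d is +10, e→p is +11 — the shift increases by 1 each position. The shift increases by 1 at each position, starting from +8: 8, 9, 10, ….
Undoing it on qwctpr: q−8=i, w−9=n, c−10=s, t−11=i, p−12=d, r−13=e.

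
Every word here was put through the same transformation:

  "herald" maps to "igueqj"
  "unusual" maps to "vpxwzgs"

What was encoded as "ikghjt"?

In herald: h→i is +1, e→g is +2, r→u is +3, a→e is +4 — the shift increases by 1 each position. Each letter shifts forward by (position + 1), i.e. 1, 2, 3, … — the shift grows by one for each successive letter.
Undoing it on ikghjt: i−1=h, k−2=i, g−3=d, h−4=d, j−5=e, t−6=n.

hidden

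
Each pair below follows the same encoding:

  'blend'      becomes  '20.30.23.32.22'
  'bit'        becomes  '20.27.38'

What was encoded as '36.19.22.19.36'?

The number is (letter's place in the alphabet, a=1) + 18.
Undoing it on 36.19.22.19.36: 36→(36−18)÷1=18=r, 19→(19−18)÷1=1=a, 22→(22−18)÷1=4=d, 19→(19−18)÷1=1=a, 36→(36−18)÷1=18=r.

radar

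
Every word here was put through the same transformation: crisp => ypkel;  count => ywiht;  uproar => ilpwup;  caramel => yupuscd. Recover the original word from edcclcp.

sleeper

c(2)→y(24) and r(17)→p(15) fit y≡15x+20 (mod 26); the inverse of 15 mod 26 is 7. Treating letters as 0–25, the rule is x ↦ 15x + 20 (mod 26).
Undoing it on edcclcp: e(4)→7·(4−20)≡18=s; d(3)→7·(3−20)≡11=l; c(2)→7·(2−20)≡4=e; c(2)→7·(2−20)≡4=e; l(11)→7·(11−20)≡15=p; c(2)→7·(2−20)≡4=e; p(15)→7·(15−20)≡17=r (all mod 26).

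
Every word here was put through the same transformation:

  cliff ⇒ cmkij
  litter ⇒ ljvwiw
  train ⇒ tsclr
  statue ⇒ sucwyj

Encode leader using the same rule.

lfcgiw

Letter i (0-indexed) is shifted by i+0, so successive shifts are 0, 1, 2, ….
On leader: l+0=l, e+1=f, a+2=c, d+3=g, e+4=i, r+5=w.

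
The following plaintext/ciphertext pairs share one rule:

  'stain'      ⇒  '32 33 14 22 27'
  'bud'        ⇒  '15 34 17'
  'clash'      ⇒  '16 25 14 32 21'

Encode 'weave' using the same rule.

Each letter is replaced by its alphabet position (a=1..z=26) + 13.
For weave: w=23→36, e=5→18, a=1→14, v=22→35, e=5→18.

36 18 14 35 18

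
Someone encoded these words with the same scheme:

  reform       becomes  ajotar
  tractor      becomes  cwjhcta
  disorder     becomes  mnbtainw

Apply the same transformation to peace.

yjjhn

It's a Vigenère-style cipher with numeric key [9,5]: position i shifts by key[i mod 2].
On peace: p+9=y, e+5=j, a+9=j, c+5=h, e+9=n.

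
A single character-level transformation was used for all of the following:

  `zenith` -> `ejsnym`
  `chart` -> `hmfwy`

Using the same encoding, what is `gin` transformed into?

Compare letters: z→e is +5, e→j is +5, n→s is +5 — a constant shift. Each letter is shifted forward by 5 in the alphabet (a Caesar shift of +5).
Applying it to gin: g+5=l, i+5=n, n+5=s.

lns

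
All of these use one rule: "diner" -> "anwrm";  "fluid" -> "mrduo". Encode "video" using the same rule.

The output letters match the input read backwards, each shifted +9: diner reversed is renid. The word is reversed, then every letter is shifted forward by 9.
For video: reverse → oediv; then shift: o+9=x, e+9=n, d+9=m, i+9=r, v+9=e.

xnmre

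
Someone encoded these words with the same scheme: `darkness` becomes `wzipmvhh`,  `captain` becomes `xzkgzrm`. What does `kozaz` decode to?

plaza

Each pair mirrors across the alphabet (d↔w, a↔z, r↔i): positions sum to 25. Each letter is replaced by its mirror in the alphabet: a↔z, b↔y, c↔x, and so on (the Atbash cipher).
Undoing it on kozaz: k↔p, o↔l, z↔a, a↔z, z↔a.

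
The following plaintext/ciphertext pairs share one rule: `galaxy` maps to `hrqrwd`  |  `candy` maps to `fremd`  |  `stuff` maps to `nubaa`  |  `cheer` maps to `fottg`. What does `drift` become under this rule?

mgvau

This is an affine cipher: with a=0,…,z=25, each position x becomes (7x+17) mod 26.
For drift: d(3)→7·3+17≡12=m; r(17)→7·17+17≡6=g; i(8)→7·8+17≡21=v; f(5)→7·5+17≡0=a; t(19)→7·19+17≡20=u (all mod 26).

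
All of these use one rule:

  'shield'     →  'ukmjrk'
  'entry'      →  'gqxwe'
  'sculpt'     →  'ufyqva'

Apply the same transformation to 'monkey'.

The shift increases by 1 at each position, starting from +2: 2, 3, 4, ….
For monkey: m+2=o, o+3=r, n+4=r, k+5=p, e+6=k, y+7=f.

orrpkf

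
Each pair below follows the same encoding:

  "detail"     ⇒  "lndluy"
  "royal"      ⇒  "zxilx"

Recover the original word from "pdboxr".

hurdle

In detail: d→l is +8, e→n is +9, t→d is +10, a→l is +11 — the shift increases by 1 each position. The shift increases by 1 at each position, starting from +8: 8, 9, 10, ….
Undoing it on pdboxr: p−8=h, d−9=u, b−10=r, o−11=d, x−12=l, r−13=e.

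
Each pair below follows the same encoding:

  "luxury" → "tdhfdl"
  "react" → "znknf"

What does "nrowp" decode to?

In luxury: l→t is +8, u→d is +9, x→h is +10, u→f is +11 — the shift increases by 1 each position. Letter i (0-indexed) is shifted by i+8, so successive shifts are 8, 9, 10, ….
Decoding nrowp: n−8=f, r−9=i, o−10=e, w−11=l, p−12=d.

field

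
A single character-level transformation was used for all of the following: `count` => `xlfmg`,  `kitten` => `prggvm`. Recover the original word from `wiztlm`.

Each letter is replaced by its mirror in the alphabet: a↔z, b↔y, c↔x, and so on (the Atbash cipher).
Undoing it on wiztlm: w↔d, i↔r, z↔a, t↔g, l↔o, m↔n.

dragon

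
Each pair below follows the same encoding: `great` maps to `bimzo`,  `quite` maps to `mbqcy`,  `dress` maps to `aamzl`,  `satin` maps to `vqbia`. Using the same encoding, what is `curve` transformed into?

The word is reversed, then every letter is shifted forward by 8.
For curve: reverse → evruc; then shift: e+8=m, v+8=d, r+8=z, u+8=c, c+8=k.

mdzck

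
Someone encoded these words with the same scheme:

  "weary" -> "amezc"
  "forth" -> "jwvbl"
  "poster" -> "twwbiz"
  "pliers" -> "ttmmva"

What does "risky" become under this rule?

vqwsc

It's a Vigenère-style cipher with numeric key [4,8]: position i shifts by key[i mod 2].
For risky: r+4=v, i+8=q, s+4=w, k+8=s, y+4=c.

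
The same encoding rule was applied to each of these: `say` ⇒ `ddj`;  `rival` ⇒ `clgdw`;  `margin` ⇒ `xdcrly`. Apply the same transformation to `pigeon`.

The shift depends on letter class: consonant s→d is +11, but vowel a→d is +3. The rule splits by letter class: vowels +3, consonants +11.
On pigeon: p(cons)+11=a, i(vowel)+3=l, g(cons)+11=r, e(vowel)+3=h, o(vowel)+3=r, n(cons)+11=y.

alrhry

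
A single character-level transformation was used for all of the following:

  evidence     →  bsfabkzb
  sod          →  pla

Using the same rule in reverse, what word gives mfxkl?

piano

Compare letters: e→b is +23, v→s is +23, i→f is +23 — a constant shift. Each letter is shifted forward by 23 in the alphabet (a Caesar shift of +23).
Reversing it on mfxkl: m−23=p, f−23=i, x−23=a, k−23=n, l−23=o.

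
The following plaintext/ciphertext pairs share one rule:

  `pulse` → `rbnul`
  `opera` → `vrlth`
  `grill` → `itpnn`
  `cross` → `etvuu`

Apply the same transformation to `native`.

The shift depends on letter class: consonant p→r is +2, but vowel u→b is +7. The rule splits by letter class: vowels +7, consonants +2.
On native: n(cons)+2=p, a(vowel)+7=h, t(cons)+2=v, i(vowel)+7=p, v(cons)+2=x, e(vowel)+7=l.

phvpxl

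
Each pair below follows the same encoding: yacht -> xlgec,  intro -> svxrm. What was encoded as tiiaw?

The output letters match the input read backwards, each shifted +4: yacht reversed is thcay. Read the word backwards and shift each letter +4.
Decoding tiiaw: shift back: t−4=p, i−4=e, i−4=e, a−4=w, w−4=s → peews; then reverse → sweep.

sweep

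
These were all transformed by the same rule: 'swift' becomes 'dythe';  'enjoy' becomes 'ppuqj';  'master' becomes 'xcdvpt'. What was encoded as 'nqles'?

coach

Shifts by position in swift: pos 0: s→d (+11), pos 1: w→y (+2), pos 2: i→t (+11), pos 3: f→h (+2) — repeating every 2. It's a Vigenère-style cipher with numeric key [11,2]: position i shifts by key[i mod 2].
Reversing it on nqles: n−11=c, q−2=o, l−11=a, e−2=c, s−11=h.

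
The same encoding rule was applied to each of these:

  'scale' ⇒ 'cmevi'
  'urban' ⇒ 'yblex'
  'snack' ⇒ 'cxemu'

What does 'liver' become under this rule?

vmfib

The shift depends on letter class: consonant s→c is +10, but vowel a→e is +4. Two shifts are in play — +4 for a/e/i/o/u, +10 for every other letter.
For liver: l(cons)+10=v, i(vowel)+4=m, v(cons)+10=f, e(vowel)+4=i, r(cons)+10=b.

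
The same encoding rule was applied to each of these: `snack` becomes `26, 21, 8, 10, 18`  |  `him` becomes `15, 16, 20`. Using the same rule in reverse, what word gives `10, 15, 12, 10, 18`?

The number is (letter's place in the alphabet, a=1) + 7.
Reversing it on 10, 15, 12, 10, 18: 10→(10−7)÷1=3=c, 15→(15−7)÷1=8=h, 12→(12−7)÷1=5=e, 10→(10−7)÷1=3=c, 18→(18−7)÷1=11=k.

check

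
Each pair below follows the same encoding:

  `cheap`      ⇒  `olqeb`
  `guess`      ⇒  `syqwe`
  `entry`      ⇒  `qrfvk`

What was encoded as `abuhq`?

The shifts repeat in a cycle of length 2: positions 0,1,… shift by +12, +4, then the pattern repeats.
Reversing it on abuhq: a−12=o, b−4=x, u−12=i, h−4=d, q−12=e.

oxide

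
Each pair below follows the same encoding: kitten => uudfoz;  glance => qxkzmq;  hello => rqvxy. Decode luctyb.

bishop

The shifts repeat in a cycle of length 2: positions 0,1,… shift by +10, +12, then the pattern repeats.
Undoing it on luctyb: l−10=b, u−12=i, c−10=s, t−12=h, y−10=o, b−12=p.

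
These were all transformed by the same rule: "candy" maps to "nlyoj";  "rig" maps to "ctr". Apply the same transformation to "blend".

Compare letters: c→n is +11, a→l is +11, n→y is +11 — a constant shift. Each letter is shifted forward by 11 in the alphabet (a Caesar shift of +11).
Applying it to blend: b+11=m, l+11=w, e+11=p, n+11=y, d+11=o.

mwpyo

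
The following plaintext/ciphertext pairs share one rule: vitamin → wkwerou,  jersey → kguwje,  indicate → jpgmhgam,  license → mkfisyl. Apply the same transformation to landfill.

In vitamin: v→w is +1, i→k is +2, t→w is +3, a→e is +4 — the shift increases by 1 each position. The shift increases by 1 at each position, starting from +1: 1, 2, 3, ….
On landfill: l+1=m, a+2=c, n+3=q, d+4=h, f+5=k, i+6=o, l+7=s, l+8=t.

mcqhkost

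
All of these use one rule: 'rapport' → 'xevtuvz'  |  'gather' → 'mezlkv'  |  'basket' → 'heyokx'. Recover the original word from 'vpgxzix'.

platter

Shifts by position in rapport: pos 0: r→x (+6), pos 1: a→e (+4), pos 2: p→v (+6), pos 3: p→t (+4) — repeating every 2. A repeating key of period 2 is used — shifts +6, +4 over and over.
Reversing it on vpgxzix: v−6=p, p−4=l, g−6=a, x−4=t, z−6=t, i−4=e, x−6=r.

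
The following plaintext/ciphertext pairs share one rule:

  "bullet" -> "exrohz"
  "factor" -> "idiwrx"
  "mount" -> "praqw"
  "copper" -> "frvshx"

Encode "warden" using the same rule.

zdxght

Shifts by position in bullet: pos 0: b→e (+3), pos 1: u→x (+3), pos 2: l→r (+6), pos 3: l→o (+3), pos 4: e→h (+3), pos 5: t→z (+6) — repeating every 3. It's a Vigenère-style cipher with numeric key [3,3,6]: position i shifts by key[i mod 3].
For warden: w+3=z, a+3=d, r+6=x, d+3=g, e+3=h, n+6=t.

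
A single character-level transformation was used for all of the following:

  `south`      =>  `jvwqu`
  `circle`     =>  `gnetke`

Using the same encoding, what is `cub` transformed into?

The word is reversed, then every letter is shifted forward by 2.
For cub: reverse → buc; then shift: b+2=d, u+2=w, c+2=e.

dwe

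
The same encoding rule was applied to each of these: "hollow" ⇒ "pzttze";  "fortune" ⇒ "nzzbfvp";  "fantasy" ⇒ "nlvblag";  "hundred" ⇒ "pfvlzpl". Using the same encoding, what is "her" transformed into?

ppz

The shift depends on letter class: consonant h→p is +8, but vowel o→z is +11. Two shifts are in play — +11 for a/e/i/o/u, +8 for every other letter.
For her: h(cons)+8=p, e(vowel)+11=p, r(cons)+8=z.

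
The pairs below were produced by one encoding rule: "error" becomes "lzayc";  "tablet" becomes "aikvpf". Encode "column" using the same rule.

jwuexz

Letter i (0-indexed) is shifted by i+7, so successive shifts are 7, 8, 9, ….
On column: c+7=j, o+8=w, l+9=u, u+10=e, m+11=x, n+12=z.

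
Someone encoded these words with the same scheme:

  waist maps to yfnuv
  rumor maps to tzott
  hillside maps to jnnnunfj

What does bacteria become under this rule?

dfevjtnf

Two shifts are in play — +5 for a/e/i/o/u, +2 for every other letter.
For bacteria: b(cons)+2=d, a(vowel)+5=f, c(cons)+2=e, t(cons)+2=v, e(vowel)+5=j, r(cons)+2=t, i(vowel)+5=n, a(vowel)+5=f.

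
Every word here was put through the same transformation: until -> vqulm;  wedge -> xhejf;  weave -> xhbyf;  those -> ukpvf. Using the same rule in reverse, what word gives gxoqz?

Shifts by position in until: pos 0: u→v (+1), pos 1: n→q (+3), pos 2: t→u (+1), pos 3: i→l (+3) — repeating every 2. It's a Vigenère-style cipher with numeric key [1,3]: position i shifts by key[i mod 2].
Reversing it on gxoqz: g−1=f, x−3=u, o−1=n, q−3=n, z−1=y.

funny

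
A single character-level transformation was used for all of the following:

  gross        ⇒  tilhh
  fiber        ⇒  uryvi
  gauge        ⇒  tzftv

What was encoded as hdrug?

swift

Each pair mirrors across the alphabet (g↔t, r↔i, o↔l): positions sum to 25. Each letter is replaced by its mirror in the alphabet: a↔z, b↔y, c↔x, and so on (the Atbash cipher).
Undoing it on hdrug: h↔s, d↔w, r↔i, u↔f, g↔t.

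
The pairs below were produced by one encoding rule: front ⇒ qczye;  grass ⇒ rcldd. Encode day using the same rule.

It's a constant shift of +11 (ROT11).
For day: d+11=o, a+11=l, y+11=j.

olj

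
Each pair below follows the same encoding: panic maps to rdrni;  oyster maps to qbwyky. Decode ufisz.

scent

In panic: p→r is +2, a→d is +3, n→r is +4, i→n is +5 — the shift increases by 1 each position. The shift increases by 1 at each position, starting from +2: 2, 3, 4, ….
Decoding ufisz: u−2=s, f−3=c, i−4=e, s−5=n, z−6=t.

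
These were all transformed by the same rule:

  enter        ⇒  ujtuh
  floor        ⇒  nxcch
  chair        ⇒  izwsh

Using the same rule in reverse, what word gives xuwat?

least

Treating letters as 0–25, the rule is x ↦ 19x + 22 (mod 26).
Reversing it on xuwat: x(23)→11·(23−22)≡11=l; u(20)→11·(20−22)≡4=e; w(22)→11·(22−22)≡0=a; a(0)→11·(0−22)≡18=s; t(19)→11·(19−22)≡19=t (all mod 26).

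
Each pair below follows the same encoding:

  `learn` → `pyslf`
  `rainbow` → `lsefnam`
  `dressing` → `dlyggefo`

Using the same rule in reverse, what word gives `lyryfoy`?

l(11)→p(15) and e(4)→y(24) fit y≡21x+18 (mod 26); the inverse of 21 mod 26 is 5. Each letter's alphabet position (a=0..z=25) is mapped through 21·x+18 mod 26 — an affine cipher.
Undoing it on lyryfoy: l(11)→5·(11−18)≡17=r; y(24)→5·(24−18)≡4=e; r(17)→5·(17−18)≡21=v; y(24)→5·(24−18)≡4=e; f(5)→5·(5−18)≡13=n; o(14)→5·(14−18)≡6=g; y(24)→5·(24−18)≡4=e (all mod 26).

revenge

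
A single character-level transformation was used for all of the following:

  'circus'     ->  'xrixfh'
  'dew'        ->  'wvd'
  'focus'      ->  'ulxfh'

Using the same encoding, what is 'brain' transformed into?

Each pair mirrors across the alphabet (c↔x, i↔r, r↔i): positions sum to 25. This is the alphabet-reversal cipher (Atbash): a becomes z, b becomes y, etc.
On brain: b↔y, r↔i, a↔z, i↔r, n↔m.

yizrm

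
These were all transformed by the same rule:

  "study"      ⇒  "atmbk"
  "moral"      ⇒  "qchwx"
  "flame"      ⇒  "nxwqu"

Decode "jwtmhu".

nature

s(18)→a(0) and t(19)→t(19) fit y≡19x+22 (mod 26); the inverse of 19 mod 26 is 11. Each letter's alphabet position (a=0..z=25) is mapped through 19·x+22 mod 26 — an affine cipher.
Reversing it on jwtmhu: j(9)→11·(9−22)≡13=n; w(22)→11·(22−22)≡0=a; t(19)→11·(19−22)≡19=t; m(12)→11·(12−22)≡20=u; h(7)→11·(7−22)≡17=r; u(20)→11·(20−22)≡4=e (all mod 26).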